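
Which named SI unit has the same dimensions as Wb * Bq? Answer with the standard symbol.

Wb = V·s (flux: a volt is a weber per second),
    = kg·m²·s⁻²·A⁻¹.
Bq = 1/s = s⁻¹ (activity is decays per second).
Combining: Wb·Bq = (kg·m²·s⁻²·A⁻¹) · s⁻¹ = kg·m²·s⁻³·A⁻¹.
kg·m²·s⁻³·A⁻¹ is the base-SI form of the volt.

V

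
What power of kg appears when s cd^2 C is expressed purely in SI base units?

0

C = A·s = s·A (charge = current × time).
Combining: s·cd²·C = s · cd² · (s·A) = s²·A·cd².
The exponent of kg is 0.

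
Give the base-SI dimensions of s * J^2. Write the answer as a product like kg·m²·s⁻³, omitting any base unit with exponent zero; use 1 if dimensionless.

kg²·m⁴·s⁻³

J = kg·m²·s⁻².
So J² = kg²·m⁴·s⁻⁴.
Combining: s·J² = s · (kg²·m⁴·s⁻⁴) = kg²·m⁴·s⁻³.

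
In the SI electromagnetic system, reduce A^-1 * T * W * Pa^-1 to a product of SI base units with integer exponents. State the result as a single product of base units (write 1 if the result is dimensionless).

kg·m³·s⁻³·A⁻²

T = Wb/m² (flux density = flux per area),
    = kg·s⁻²·A⁻¹.
W = J/s (power = energy per time),
    = kg·m²·s⁻³.
Pa = N/m² (pressure = force per area),
    = kg·m⁻¹·s⁻².
So Pa⁻¹ = kg⁻¹·m·s².
Combining: A⁻¹·T·W·Pa⁻¹ = A⁻¹ · (kg·s⁻²·A⁻¹) · (kg·m²·s⁻³) · (kg⁻¹·m·s²) = kg·m³·s⁻³·A⁻².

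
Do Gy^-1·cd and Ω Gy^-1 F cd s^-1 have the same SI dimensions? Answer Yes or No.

Yes

Left side:
  Gy = m²·s⁻².
  So Gy⁻¹ = m⁻²·s².
  Combining: Gy⁻¹·cd = (m⁻²·s²) · cd = m⁻²·s²·cd.
Right side:
  Ω = V/A (resistance = voltage per current),
      = kg·m²·s⁻³·A⁻².
  Gy = J/kg (absorbed dose = energy per mass),
      = m²·s⁻².
  So Gy⁻¹ = m⁻²·s².
  F = C/V (capacitance = charge per voltage),
      = A·s/(kg·m²·s⁻³·A⁻¹) (substituting C and V),
      = kg⁻¹·m⁻²·s⁴·A².
  Combining: Ω·Gy⁻¹·F·cd·s⁻¹ = (kg·m²·s⁻³·A⁻²) · (m⁻²·s²) · (kg⁻¹·m⁻²·s⁴·A²) · cd · s⁻¹ = m⁻²·s²·cd.
Both reduce to m⁻²·s²·cd.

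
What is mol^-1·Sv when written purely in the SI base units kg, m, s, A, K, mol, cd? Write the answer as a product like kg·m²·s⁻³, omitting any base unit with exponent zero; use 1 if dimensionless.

Sv = J/kg (equivalent dose = energy per mass),
    = m²·s⁻².
Combining: mol⁻¹·Sv = mol⁻¹ · (m²·s⁻²) = m²·s⁻²·mol⁻¹.

m²·s⁻²·mol⁻¹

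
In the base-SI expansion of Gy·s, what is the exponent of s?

Gy = m²·s⁻².
Combining: Gy·s = (m²·s⁻²) · s = m²·s⁻¹.
The exponent of s is -1.

-1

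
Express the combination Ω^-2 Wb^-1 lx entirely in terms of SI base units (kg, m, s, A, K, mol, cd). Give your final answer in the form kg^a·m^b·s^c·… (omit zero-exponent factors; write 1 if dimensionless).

Ω = kg·m²·s⁻³·A⁻².
So Ω⁻² = kg⁻²·m⁻⁴·s⁶·A⁴.
Wb = kg·m²·s⁻²·A⁻¹.
So Wb⁻¹ = kg⁻¹·m⁻²·s²·A.
lx = m⁻²·cd.
Combining: Ω⁻²·Wb⁻¹·lx = (kg⁻²·m⁻⁴·s⁶·A⁴) · (kg⁻¹·m⁻²·s²·A) · (m⁻²·cd) = kg⁻³·m⁻⁸·s⁸·A⁵·cd.

kg⁻³·m⁻⁸·s⁸·A⁵·cd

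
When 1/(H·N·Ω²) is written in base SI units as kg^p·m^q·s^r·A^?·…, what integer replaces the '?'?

H = kg·m²·s⁻²·A⁻².
So H⁻¹ = kg⁻¹·m⁻²·s²·A².
N = kg·m·s⁻².
So N⁻¹ = kg⁻¹·m⁻¹·s².
Ω = kg·m²·s⁻³·A⁻².
So Ω⁻² = kg⁻²·m⁻⁴·s⁶·A⁴.
Combining: H⁻¹·N⁻¹·Ω⁻² = (kg⁻¹·m⁻²·s²·A²) · (kg⁻¹·m⁻¹·s²) · (kg⁻²·m⁻⁴·s⁶·A⁴) = kg⁻⁴·m⁻⁷·s¹⁰·A⁶.
The exponent of A is 6.

6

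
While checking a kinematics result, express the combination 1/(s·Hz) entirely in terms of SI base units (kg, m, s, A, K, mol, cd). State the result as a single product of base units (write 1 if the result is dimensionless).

Hz = s⁻¹.
So Hz⁻¹ = s.
Combining: s⁻¹·Hz⁻¹ = s⁻¹ · s = 1.

1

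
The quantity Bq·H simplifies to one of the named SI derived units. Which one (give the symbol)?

Bq = 1/s = s⁻¹ (activity is decays per second).
H = Wb/A (inductance = flux per current),
    = kg·m²·s⁻²·A⁻².
Combining: Bq·H = s⁻¹ · (kg·m²·s⁻²·A⁻²) = kg·m²·s⁻³·A⁻².
kg·m²·s⁻³·A⁻² is the base-SI form of the ohm.

Ω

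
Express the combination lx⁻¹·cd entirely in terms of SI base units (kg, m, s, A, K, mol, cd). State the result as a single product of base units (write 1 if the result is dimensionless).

m²

lx = m⁻²·cd.
So lx⁻¹ = m²·cd⁻¹.
Combining: lx⁻¹·cd = (m²·cd⁻¹) · cd = m².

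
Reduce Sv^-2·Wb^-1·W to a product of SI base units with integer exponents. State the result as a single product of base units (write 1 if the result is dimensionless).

m⁻⁴·s³·A

Sv = m²·s⁻².
So Sv⁻² = m⁻⁴·s⁴.
Wb = kg·m²·s⁻²·A⁻¹.
So Wb⁻¹ = kg⁻¹·m⁻²·s²·A.
W = kg·m²·s⁻³.
Combining: Sv⁻²·Wb⁻¹·W = (m⁻⁴·s⁴) · (kg⁻¹·m⁻²·s²·A) · (kg·m²·s⁻³) = m⁻⁴·s³·A.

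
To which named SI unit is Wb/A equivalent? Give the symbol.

H

Wb = V·s (flux: a volt is a weber per second),
    = kg·m²·s⁻²·A⁻¹.
Combining: A⁻¹·Wb = A⁻¹ · (kg·m²·s⁻²·A⁻¹) = kg·m²·s⁻²·A⁻².
kg·m²·s⁻²·A⁻² is the base-SI form of the henry.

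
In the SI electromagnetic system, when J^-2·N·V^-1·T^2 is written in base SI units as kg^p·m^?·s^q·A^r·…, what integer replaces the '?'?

-5

J = N·m (work = force × distance),
    = kg·m²·s⁻².
So J⁻² = kg⁻²·m⁻⁴·s⁴.
N = kg·m/s² = kg·m·s⁻² (force = mass × acceleration).
V = W/A (potential = power per current),
    = kg·m²·s⁻³·A⁻¹.
So V⁻¹ = kg⁻¹·m⁻²·s³·A.
T = Wb/m² (flux density = flux per area),
    = kg·s⁻²·A⁻¹.
So T² = kg²·s⁻⁴·A⁻².
Combining: J⁻²·N·V⁻¹·T² = (kg⁻²·m⁻⁴·s⁴) · (kg·m·s⁻²) · (kg⁻¹·m⁻²·s³·A) · (kg²·s⁻⁴·A⁻²) = m⁻⁵·s·A⁻¹.
The exponent of m is -5.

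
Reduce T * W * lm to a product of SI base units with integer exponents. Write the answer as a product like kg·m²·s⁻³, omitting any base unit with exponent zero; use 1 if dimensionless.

kg²·m²·s⁻⁵·A⁻¹·cd

T = Wb/m² (flux density = flux per area),
    = kg·s⁻²·A⁻¹.
W = J/s (power = energy per time),
    = kg·m²·s⁻³.
lm = cd·sr = cd (luminous flux; sr is dimensionless).
Combining: T·W·lm = (kg·s⁻²·A⁻¹) · (kg·m²·s⁻³) · cd = kg²·m²·s⁻⁵·A⁻¹·cd.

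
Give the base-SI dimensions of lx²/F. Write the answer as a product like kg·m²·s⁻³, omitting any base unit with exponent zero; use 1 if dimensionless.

kg·m⁻²·s⁻⁴·A⁻²·cd²

F = kg⁻¹·m⁻²·s⁴·A².
So F⁻¹ = kg·m²·s⁻⁴·A⁻².
lx = m⁻²·cd.
So lx² = m⁻⁴·cd².
Combining: F⁻¹·lx² = (kg·m²·s⁻⁴·A⁻²) · (m⁻⁴·cd²) = kg·m⁻²·s⁻⁴·A⁻²·cd².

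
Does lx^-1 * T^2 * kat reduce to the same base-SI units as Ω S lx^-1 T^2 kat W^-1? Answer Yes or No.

Left side:
  lx = lm/m² (illuminance = luminous flux per area),
      = m⁻²·cd.
  So lx⁻¹ = m²·cd⁻¹.
  T = Wb/m² (flux density = flux per area),
      = kg·s⁻²·A⁻¹.
  So T² = kg²·s⁻⁴·A⁻².
  kat = mol/s = s⁻¹·mol (catalytic activity).
  Combining: lx⁻¹·T²·kat = (m²·cd⁻¹) · (kg²·s⁻⁴·A⁻²) · (s⁻¹·mol) = kg²·m²·s⁻⁵·A⁻²·mol·cd⁻¹.
Right side:
  Ω = kg·m²·s⁻³·A⁻².
  S = kg⁻¹·m⁻²·s³·A².
  lx = m⁻²·cd.
  So lx⁻¹ = m²·cd⁻¹.
  T = kg·s⁻²·A⁻¹.
  So T² = kg²·s⁻⁴·A⁻².
  kat = s⁻¹·mol.
  W = kg·m²·s⁻³.
  So W⁻¹ = kg⁻¹·m⁻²·s³.
  Combining: Ω·S·lx⁻¹·T²·kat·W⁻¹ = (kg·m²·s⁻³·A⁻²) · (kg⁻¹·m⁻²·s³·A²) · (m²·cd⁻¹) · (kg²·s⁻⁴·A⁻²) · (s⁻¹·mol) · (kg⁻¹·m⁻²·s³) = kg·s⁻²·A⁻²·mol·cd⁻¹.
Left is kg²·m²·s⁻⁵·A⁻²·mol·cd⁻¹; right is kg·s⁻²·A⁻²·mol·cd⁻¹ — different.

No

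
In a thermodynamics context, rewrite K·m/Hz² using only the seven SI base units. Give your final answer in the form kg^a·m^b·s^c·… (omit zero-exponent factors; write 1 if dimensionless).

Hz = 1/s = s⁻¹ (frequency is cycles per second).
So Hz⁻² = s².
Combining: K·m·Hz⁻² = K · m · s² = m·s²·K.

m·s²·K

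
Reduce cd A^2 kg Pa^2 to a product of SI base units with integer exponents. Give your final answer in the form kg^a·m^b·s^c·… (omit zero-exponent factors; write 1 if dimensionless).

kg³·m⁻²·s⁻⁴·A²·cd

Pa = kg·m⁻¹·s⁻².
So Pa² = kg²·m⁻²·s⁻⁴.
Combining: cd·A²·kg·Pa² = cd · A² · kg · (kg²·m⁻²·s⁻⁴) = kg³·m⁻²·s⁻⁴·A²·cd.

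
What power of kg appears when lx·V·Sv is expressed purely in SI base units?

lx = lm/m² (illuminance = luminous flux per area),
    = m⁻²·cd.
V = W/A (potential = power per current),
    = kg·m²·s⁻³·A⁻¹.
Sv = J/kg (equivalent dose = energy per mass),
    = m²·s⁻².
Combining: lx·V·Sv = (m⁻²·cd) · (kg·m²·s⁻³·A⁻¹) · (m²·s⁻²) = kg·m²·s⁻⁵·A⁻¹·cd.
The exponent of kg is 1.

1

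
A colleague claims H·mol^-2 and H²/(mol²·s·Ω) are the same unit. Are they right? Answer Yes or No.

Left side:
  H = kg·m²·s⁻²·A⁻².
  Combining: H·mol⁻² = (kg·m²·s⁻²·A⁻²) · mol⁻² = kg·m²·s⁻²·A⁻²·mol⁻².
Right side:
  H = Wb/A (inductance = flux per current),
      = kg·m²·s⁻²·A⁻².
  So H² = kg²·m⁴·s⁻⁴·A⁻⁴.
  Ω = V/A (resistance = voltage per current),
      = kg·m²·s⁻³·A⁻².
  So Ω⁻¹ = kg⁻¹·m⁻²·s³·A².
  Combining: mol⁻²·H²·s⁻¹·Ω⁻¹ = mol⁻² · (kg²·m⁴·s⁻⁴·A⁻⁴) · s⁻¹ · (kg⁻¹·m⁻²·s³·A²) = kg·m²·s⁻²·A⁻²·mol⁻².
Both reduce to kg·m²·s⁻²·A⁻²·mol⁻².

Yes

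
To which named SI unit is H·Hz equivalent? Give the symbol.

H = Wb/A (inductance = flux per current),
    = kg·m²·s⁻²·A⁻².
Hz = 1/s = s⁻¹ (frequency is cycles per second).
Combining: H·Hz = (kg·m²·s⁻²·A⁻²) · s⁻¹ = kg·m²·s⁻³·A⁻².
kg·m²·s⁻³·A⁻² is the base-SI form of the ohm.

Ω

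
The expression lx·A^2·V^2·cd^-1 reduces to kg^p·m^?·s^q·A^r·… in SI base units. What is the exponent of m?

2

lx = m⁻²·cd.
V = kg·m²·s⁻³·A⁻¹.
So V² = kg²·m⁴·s⁻⁶·A⁻².
Combining: lx·A²·V²·cd⁻¹ = (m⁻²·cd) · A² · (kg²·m⁴·s⁻⁶·A⁻²) · cd⁻¹ = kg²·m²·s⁻⁶.
The exponent of m is 2.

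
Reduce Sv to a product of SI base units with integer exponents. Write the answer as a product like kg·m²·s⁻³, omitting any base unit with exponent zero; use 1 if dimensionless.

m²·s⁻²

Sv = J/kg (equivalent dose = energy per mass),
    = m²·s⁻².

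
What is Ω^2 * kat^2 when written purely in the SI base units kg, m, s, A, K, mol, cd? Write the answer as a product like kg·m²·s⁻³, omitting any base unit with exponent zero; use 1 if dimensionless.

Ω = V/A (resistance = voltage per current),
    = kg·m²·s⁻³·A⁻².
So Ω² = kg²·m⁴·s⁻⁶·A⁻⁴.
kat = mol/s = s⁻¹·mol (catalytic activity).
So kat² = s⁻²·mol².
Combining: Ω²·kat² = (kg²·m⁴·s⁻⁶·A⁻⁴) · (s⁻²·mol²) = kg²·m⁴·s⁻⁸·A⁻⁴·mol².

kg²·m⁴·s⁻⁸·A⁻⁴·mol²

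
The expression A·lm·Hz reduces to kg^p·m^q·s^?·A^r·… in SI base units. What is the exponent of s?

-1

lm = cd·sr = cd (luminous flux; sr is dimensionless).
Hz = 1/s = s⁻¹ (frequency is cycles per second).
Combining: A·lm·Hz = A · cd · s⁻¹ = s⁻¹·A·cd.
The exponent of s is -1.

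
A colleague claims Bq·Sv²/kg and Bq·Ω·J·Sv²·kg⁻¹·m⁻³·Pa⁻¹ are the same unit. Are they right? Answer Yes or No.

Left side:
  Bq = 1/s = s⁻¹ (activity is decays per second).
  Sv = J/kg (equivalent dose = energy per mass),
      = m²·s⁻².
  So Sv² = m⁴·s⁻⁴.
  Combining: kg⁻¹·Bq·Sv² = kg⁻¹ · s⁻¹ · (m⁴·s⁻⁴) = kg⁻¹·m⁴·s⁻⁵.
Right side:
  Bq = s⁻¹.
  Ω = kg·m²·s⁻³·A⁻².
  J = kg·m²·s⁻².
  Sv = m²·s⁻².
  So Sv² = m⁴·s⁻⁴.
  Pa = kg·m⁻¹·s⁻².
  So Pa⁻¹ = kg⁻¹·m·s².
  Combining: Bq·Ω·J·Sv²·kg⁻¹·m⁻³·Pa⁻¹ = s⁻¹ · (kg·m²·s⁻³·A⁻²) · (kg·m²·s⁻²) · (m⁴·s⁻⁴) · kg⁻¹ · m⁻³ · (kg⁻¹·m·s²) = m⁶·s⁻⁸·A⁻².
Left is kg⁻¹·m⁴·s⁻⁵; right is m⁶·s⁻⁸·A⁻² — different.

No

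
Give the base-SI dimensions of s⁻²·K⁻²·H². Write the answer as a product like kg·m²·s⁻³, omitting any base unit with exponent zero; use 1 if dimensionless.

kg²·m⁴·s⁻⁶·A⁻⁴·K⁻²

H = Wb/A (inductance = flux per current),
    = kg·m²·s⁻²·A⁻².
So H² = kg²·m⁴·s⁻⁴·A⁻⁴.
Combining: s⁻²·K⁻²·H² = s⁻² · K⁻² · (kg²·m⁴·s⁻⁴·A⁻⁴) = kg²·m⁴·s⁻⁶·A⁻⁴·K⁻².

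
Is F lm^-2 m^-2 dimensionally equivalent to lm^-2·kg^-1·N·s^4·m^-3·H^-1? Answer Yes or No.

Left side:
  F = C/V (capacitance = charge per voltage),
      = A·s/(kg·m²·s⁻³·A⁻¹) (substituting C and V),
      = kg⁻¹·m⁻²·s⁴·A².
  lm = cd·sr = cd (luminous flux; sr is dimensionless).
  So lm⁻² = cd⁻².
  Combining: F·lm⁻²·m⁻² = (kg⁻¹·m⁻²·s⁴·A²) · cd⁻² · m⁻² = kg⁻¹·m⁻⁴·s⁴·A²·cd⁻².
Right side:
  lm = cd·sr = cd (luminous flux; sr is dimensionless).
  So lm⁻² = cd⁻².
  N = kg·m/s² = kg·m·s⁻² (force = mass × acceleration).
  H = Wb/A (inductance = flux per current),
      = kg·m²·s⁻²·A⁻².
  So H⁻¹ = kg⁻¹·m⁻²·s²·A².
  Combining: lm⁻²·kg⁻¹·N·s⁴·m⁻³·H⁻¹ = cd⁻² · kg⁻¹ · (kg·m·s⁻²) · s⁴ · m⁻³ · (kg⁻¹·m⁻²·s²·A²) = kg⁻¹·m⁻⁴·s⁴·A²·cd⁻².
Both reduce to kg⁻¹·m⁻⁴·s⁴·A²·cd⁻².

Yes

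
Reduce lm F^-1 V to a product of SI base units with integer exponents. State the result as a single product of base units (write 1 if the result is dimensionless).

lm = cd·sr = cd (luminous flux; sr is dimensionless).
F = C/V (capacitance = charge per voltage),
    = A·s/(kg·m²·s⁻³·A⁻¹) (substituting C and V),
    = kg⁻¹·m⁻²·s⁴·A².
So F⁻¹ = kg·m²·s⁻⁴·A⁻².
V = W/A (potential = power per current),
    = kg·m²·s⁻³·A⁻¹.
Combining: lm·F⁻¹·V = cd · (kg·m²·s⁻⁴·A⁻²) · (kg·m²·s⁻³·A⁻¹) = kg²·m⁴·s⁻⁷·A⁻³·cd.

kg²·m⁴·s⁻⁷·A⁻³·cd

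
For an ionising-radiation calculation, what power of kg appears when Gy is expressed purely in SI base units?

Gy = J/kg (absorbed dose = energy per mass),
    = m²·s⁻².
The exponent of kg is 0.

0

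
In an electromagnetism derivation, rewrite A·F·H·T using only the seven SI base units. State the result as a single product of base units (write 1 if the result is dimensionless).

kg

F = C/V (capacitance = charge per voltage),
    = A·s/(kg·m²·s⁻³·A⁻¹) (substituting C and V),
    = kg⁻¹·m⁻²·s⁴·A².
H = Wb/A (inductance = flux per current),
    = kg·m²·s⁻²·A⁻².
T = Wb/m² (flux density = flux per area),
    = kg·s⁻²·A⁻¹.
Combining: A·F·H·T = A · (kg⁻¹·m⁻²·s⁴·A²) · (kg·m²·s⁻²·A⁻²) · (kg·s⁻²·A⁻¹) = kg.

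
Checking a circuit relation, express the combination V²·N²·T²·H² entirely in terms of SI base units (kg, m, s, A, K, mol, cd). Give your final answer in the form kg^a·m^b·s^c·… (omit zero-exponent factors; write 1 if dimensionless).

V = kg·m²·s⁻³·A⁻¹.
So V² = kg²·m⁴·s⁻⁶·A⁻².
N = kg·m·s⁻².
So N² = kg²·m²·s⁻⁴.
T = kg·s⁻²·A⁻¹.
So T² = kg²·s⁻⁴·A⁻².
H = kg·m²·s⁻²·A⁻².
So H² = kg²·m⁴·s⁻⁴·A⁻⁴.
Combining: V²·N²·T²·H² = (kg²·m⁴·s⁻⁶·A⁻²) · (kg²·m²·s⁻⁴) · (kg²·s⁻⁴·A⁻²) · (kg²·m⁴·s⁻⁴·A⁻⁴) = kg⁸·m¹⁰·s⁻¹⁸·A⁻⁸.

kg⁸·m¹⁰·s⁻¹⁸·A⁻⁸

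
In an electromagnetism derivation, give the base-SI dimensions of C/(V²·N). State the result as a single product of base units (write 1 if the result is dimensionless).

C = A·s = s·A (charge = current × time).
V = W/A (potential = power per current),
    = kg·m²·s⁻³·A⁻¹.
So V⁻² = kg⁻²·m⁻⁴·s⁶·A².
N = kg·m/s² = kg·m·s⁻² (force = mass × acceleration).
So N⁻¹ = kg⁻¹·m⁻¹·s².
Combining: C·V⁻²·N⁻¹ = (s·A) · (kg⁻²·m⁻⁴·s⁶·A²) · (kg⁻¹·m⁻¹·s²) = kg⁻³·m⁻⁵·s⁹·A³.

kg⁻³·m⁻⁵·s⁹·A³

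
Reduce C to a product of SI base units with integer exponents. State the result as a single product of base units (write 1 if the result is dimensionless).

s·A

C = A·s = s·A (charge = current × time).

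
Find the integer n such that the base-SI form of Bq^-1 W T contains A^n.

Bq = 1/s = s⁻¹ (activity is decays per second).
So Bq⁻¹ = s.
W = J/s (power = energy per time),
    = kg·m²·s⁻³.
T = Wb/m² (flux density = flux per area),
    = kg·s⁻²·A⁻¹.
Combining: Bq⁻¹·W·T = s · (kg·m²·s⁻³) · (kg·s⁻²·A⁻¹) = kg²·m²·s⁻⁴·A⁻¹.
The exponent of A is -1.

-1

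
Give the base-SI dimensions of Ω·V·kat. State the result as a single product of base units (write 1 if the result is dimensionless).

Ω = V/A (resistance = voltage per current),
    = kg·m²·s⁻³·A⁻².
V = W/A (potential = power per current),
    = kg·m²·s⁻³·A⁻¹.
kat = mol/s = s⁻¹·mol (catalytic activity).
Combining: Ω·V·kat = (kg·m²·s⁻³·A⁻²) · (kg·m²·s⁻³·A⁻¹) · (s⁻¹·mol) = kg²·m⁴·s⁻⁷·A⁻³·mol.

kg²·m⁴·s⁻⁷·A⁻³·mol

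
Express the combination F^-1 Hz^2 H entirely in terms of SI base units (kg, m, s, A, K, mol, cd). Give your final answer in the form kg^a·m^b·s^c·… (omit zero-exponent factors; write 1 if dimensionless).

kg²·m⁴·s⁻⁸·A⁻⁴

F = kg⁻¹·m⁻²·s⁴·A².
So F⁻¹ = kg·m²·s⁻⁴·A⁻².
Hz = s⁻¹.
So Hz² = s⁻².
H = kg·m²·s⁻²·A⁻².
Combining: F⁻¹·Hz²·H = (kg·m²·s⁻⁴·A⁻²) · s⁻² · (kg·m²·s⁻²·A⁻²) = kg²·m⁴·s⁻⁸·A⁻⁴.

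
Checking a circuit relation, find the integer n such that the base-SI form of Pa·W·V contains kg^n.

Pa = kg·m⁻¹·s⁻².
W = kg·m²·s⁻³.
V = kg·m²·s⁻³·A⁻¹.
Combining: Pa·W·V = (kg·m⁻¹·s⁻²) · (kg·m²·s⁻³) · (kg·m²·s⁻³·A⁻¹) = kg³·m³·s⁻⁸·A⁻¹.
The exponent of kg is 3.

3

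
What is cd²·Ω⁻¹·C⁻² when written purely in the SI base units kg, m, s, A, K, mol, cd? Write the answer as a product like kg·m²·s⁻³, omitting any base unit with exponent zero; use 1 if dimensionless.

Ω = V/A (resistance = voltage per current),
    = kg·m²·s⁻³·A⁻².
So Ω⁻¹ = kg⁻¹·m⁻²·s³·A².
C = A·s = s·A (charge = current × time).
So C⁻² = s⁻²·A⁻².
Combining: cd²·Ω⁻¹·C⁻² = cd² · (kg⁻¹·m⁻²·s³·A²) · (s⁻²·A⁻²) = kg⁻¹·m⁻²·s·cd².

kg⁻¹·m⁻²·s·cd²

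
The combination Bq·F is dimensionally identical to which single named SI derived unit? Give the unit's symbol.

Bq = 1/s = s⁻¹ (activity is decays per second).
F = C/V (capacitance = charge per voltage),
    = A·s/(kg·m²·s⁻³·A⁻¹) (substituting C and V),
    = kg⁻¹·m⁻²·s⁴·A².
Combining: Bq·F = s⁻¹ · (kg⁻¹·m⁻²·s⁴·A²) = kg⁻¹·m⁻²·s³·A².
kg⁻¹·m⁻²·s³·A² is the base-SI form of the siemens.

S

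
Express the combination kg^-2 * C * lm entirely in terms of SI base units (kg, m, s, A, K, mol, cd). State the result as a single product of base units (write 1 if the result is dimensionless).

kg⁻²·s·A·cd

C = A·s = s·A (charge = current × time).
lm = cd·sr = cd (luminous flux; sr is dimensionless).
Combining: kg⁻²·C·lm = kg⁻² · (s·A) · cd = kg⁻²·s·A·cd.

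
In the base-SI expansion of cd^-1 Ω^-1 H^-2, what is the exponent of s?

7

Ω = kg·m²·s⁻³·A⁻².
So Ω⁻¹ = kg⁻¹·m⁻²·s³·A².
H = kg·m²·s⁻²·A⁻².
So H⁻² = kg⁻²·m⁻⁴·s⁴·A⁴.
Combining: cd⁻¹·Ω⁻¹·H⁻² = cd⁻¹ · (kg⁻¹·m⁻²·s³·A²) · (kg⁻²·m⁻⁴·s⁴·A⁴) = kg⁻³·m⁻⁶·s⁷·A⁶·cd⁻¹.
The exponent of s is 7.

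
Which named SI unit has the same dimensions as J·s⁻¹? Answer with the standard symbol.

J = kg·m²·s⁻².
Combining: J·s⁻¹ = (kg·m²·s⁻²) · s⁻¹ = kg·m²·s⁻³.
kg·m²·s⁻³ is the base-SI form of the watt.

W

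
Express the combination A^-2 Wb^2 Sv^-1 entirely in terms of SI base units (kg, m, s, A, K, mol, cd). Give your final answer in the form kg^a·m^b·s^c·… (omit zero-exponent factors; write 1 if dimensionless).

kg²·m²·s⁻²·A⁻⁴

Wb = kg·m²·s⁻²·A⁻¹.
So Wb² = kg²·m⁴·s⁻⁴·A⁻².
Sv = m²·s⁻².
So Sv⁻¹ = m⁻²·s².
Combining: A⁻²·Wb²·Sv⁻¹ = A⁻² · (kg²·m⁴·s⁻⁴·A⁻²) · (m⁻²·s²) = kg²·m²·s⁻²·A⁻⁴.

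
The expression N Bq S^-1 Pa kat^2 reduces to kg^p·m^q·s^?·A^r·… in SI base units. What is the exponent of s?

N = kg·m·s⁻².
Bq = s⁻¹.
S = kg⁻¹·m⁻²·s³·A².
So S⁻¹ = kg·m²·s⁻³·A⁻².
Pa = kg·m⁻¹·s⁻².
kat = s⁻¹·mol.
So kat² = s⁻²·mol².
Combining: N·Bq·S⁻¹·Pa·kat² = (kg·m·s⁻²) · s⁻¹ · (kg·m²·s⁻³·A⁻²) · (kg·m⁻¹·s⁻²) · (s⁻²·mol²) = kg³·m²·s⁻¹⁰·A⁻²·mol².
The exponent of s is -10.

-10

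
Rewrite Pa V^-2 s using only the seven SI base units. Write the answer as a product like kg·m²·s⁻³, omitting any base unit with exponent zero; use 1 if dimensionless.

kg⁻¹·m⁻⁵·s⁵·A²

Pa = N/m² (pressure = force per area),
    = kg·m⁻¹·s⁻².
V = W/A (potential = power per current),
    = kg·m²·s⁻³·A⁻¹.
So V⁻² = kg⁻²·m⁻⁴·s⁶·A².
Combining: Pa·V⁻²·s = (kg·m⁻¹·s⁻²) · (kg⁻²·m⁻⁴·s⁶·A²) · s = kg⁻¹·m⁻⁵·s⁵·A².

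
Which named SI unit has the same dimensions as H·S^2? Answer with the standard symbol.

F

H = kg·m²·s⁻²·A⁻².
S = kg⁻¹·m⁻²·s³·A².
So S² = kg⁻²·m⁻⁴·s⁶·A⁴.
Combining: H·S² = (kg·m²·s⁻²·A⁻²) · (kg⁻²·m⁻⁴·s⁶·A⁴) = kg⁻¹·m⁻²·s⁴·A².
kg⁻¹·m⁻²·s⁴·A² is the base-SI form of the farad.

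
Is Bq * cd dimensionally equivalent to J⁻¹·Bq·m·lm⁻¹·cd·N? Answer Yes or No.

Left side:
  Bq = s⁻¹.
  Combining: Bq·cd = s⁻¹ · cd = s⁻¹·cd.
Right side:
  J = kg·m²·s⁻².
  So J⁻¹ = kg⁻¹·m⁻²·s².
  Bq = s⁻¹.
  lm = cd.
  So lm⁻¹ = cd⁻¹.
  N = kg·m·s⁻².
  Combining: J⁻¹·Bq·m·lm⁻¹·cd·N = (kg⁻¹·m⁻²·s²) · s⁻¹ · m · cd⁻¹ · cd · (kg·m·s⁻²) = s⁻¹.
Left is s⁻¹·cd; right is s⁻¹ — different.

No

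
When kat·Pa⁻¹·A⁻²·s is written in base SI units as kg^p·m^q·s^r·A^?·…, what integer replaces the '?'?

kat = s⁻¹·mol.
Pa = kg·m⁻¹·s⁻².
So Pa⁻¹ = kg⁻¹·m·s².
Combining: kat·Pa⁻¹·A⁻²·s = (s⁻¹·mol) · (kg⁻¹·m·s²) · A⁻² · s = kg⁻¹·m·s²·A⁻²·mol.
The exponent of A is -2.

-2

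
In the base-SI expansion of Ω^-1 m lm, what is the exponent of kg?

-1

Ω = V/A (resistance = voltage per current),
    = kg·m²·s⁻³·A⁻².
So Ω⁻¹ = kg⁻¹·m⁻²·s³·A².
lm = cd·sr = cd (luminous flux; sr is dimensionless).
Combining: Ω⁻¹·m·lm = (kg⁻¹·m⁻²·s³·A²) · m · cd = kg⁻¹·m⁻¹·s³·A²·cd.
The exponent of kg is -1.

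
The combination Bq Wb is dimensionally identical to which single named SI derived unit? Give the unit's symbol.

Bq = 1/s = s⁻¹ (activity is decays per second).
Wb = V·s (flux: a volt is a weber per second),
    = kg·m²·s⁻²·A⁻¹.
Combining: Bq·Wb = s⁻¹ · (kg·m²·s⁻²·A⁻¹) = kg·m²·s⁻³·A⁻¹.
kg·m²·s⁻³·A⁻¹ is the base-SI form of the volt.

V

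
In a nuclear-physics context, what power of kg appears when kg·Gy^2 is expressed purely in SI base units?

1

Gy = J/kg (absorbed dose = energy per mass),
    = m²·s⁻².
So Gy² = m⁴·s⁻⁴.
Combining: kg·Gy² = kg · (m⁴·s⁻⁴) = kg·m⁴·s⁻⁴.
The exponent of kg is 1.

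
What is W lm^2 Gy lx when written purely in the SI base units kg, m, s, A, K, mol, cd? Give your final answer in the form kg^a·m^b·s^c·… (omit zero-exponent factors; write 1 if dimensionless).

W = J/s (power = energy per time),
    = kg·m²·s⁻³.
lm = cd·sr = cd (luminous flux; sr is dimensionless).
So lm² = cd².
Gy = J/kg (absorbed dose = energy per mass),
    = m²·s⁻².
lx = lm/m² (illuminance = luminous flux per area),
    = m⁻²·cd.
Combining: W·lm²·Gy·lx = (kg·m²·s⁻³) · cd² · (m²·s⁻²) · (m⁻²·cd) = kg·m²·s⁻⁵·cd³.

kg·m²·s⁻⁵·cd³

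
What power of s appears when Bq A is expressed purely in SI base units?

Bq = 1/s = s⁻¹ (activity is decays per second).
Combining: Bq·A = s⁻¹ · A = s⁻¹·A.
The exponent of s is -1.

-1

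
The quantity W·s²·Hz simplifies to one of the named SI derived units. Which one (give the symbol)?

W = J/s (power = energy per time),
    = kg·m²·s⁻³.
Hz = 1/s = s⁻¹ (frequency is cycles per second).
Combining: W·s²·Hz = (kg·m²·s⁻³) · s² · s⁻¹ = kg·m²·s⁻².
kg·m²·s⁻² is the base-SI form of the joule.

J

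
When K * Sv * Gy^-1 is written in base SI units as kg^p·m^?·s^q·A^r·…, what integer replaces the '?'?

Sv = J/kg (equivalent dose = energy per mass),
    = m²·s⁻².
Gy = J/kg (absorbed dose = energy per mass),
    = m²·s⁻².
So Gy⁻¹ = m⁻²·s².
Combining: K·Sv·Gy⁻¹ = K · (m²·s⁻²) · (m⁻²·s²) = K.
The exponent of m is 0.

0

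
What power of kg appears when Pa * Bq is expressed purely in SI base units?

Pa = N/m² (pressure = force per area),
    = kg·m⁻¹·s⁻².
Bq = 1/s = s⁻¹ (activity is decays per second).
Combining: Pa·Bq = (kg·m⁻¹·s⁻²) · s⁻¹ = kg·m⁻¹·s⁻³.
The exponent of kg is 1.

1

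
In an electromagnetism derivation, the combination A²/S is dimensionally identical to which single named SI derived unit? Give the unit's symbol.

W

S = 1/Ω (conductance is reciprocal resistance),
    = kg⁻¹·m⁻²·s³·A².
So S⁻¹ = kg·m²·s⁻³·A⁻².
Combining: S⁻¹·A² = (kg·m²·s⁻³·A⁻²) · A² = kg·m²·s⁻³.
kg·m²·s⁻³ is the base-SI form of the watt.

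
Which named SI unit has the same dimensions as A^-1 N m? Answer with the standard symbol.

Wb

N = kg·m·s⁻².
Combining: A⁻¹·N·m = A⁻¹ · (kg·m·s⁻²) · m = kg·m²·s⁻²·A⁻¹.
kg·m²·s⁻²·A⁻¹ is the base-SI form of the weber.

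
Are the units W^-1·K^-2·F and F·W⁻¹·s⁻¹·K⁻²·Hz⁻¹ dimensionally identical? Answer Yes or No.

Left side:
  W = kg·m²·s⁻³.
  So W⁻¹ = kg⁻¹·m⁻²·s³.
  F = kg⁻¹·m⁻²·s⁴·A².
  Combining: W⁻¹·K⁻²·F = (kg⁻¹·m⁻²·s³) · K⁻² · (kg⁻¹·m⁻²·s⁴·A²) = kg⁻²·m⁻⁴·s⁷·A²·K⁻².
Right side:
  F = kg⁻¹·m⁻²·s⁴·A².
  W = kg·m²·s⁻³.
  So W⁻¹ = kg⁻¹·m⁻²·s³.
  Hz = s⁻¹.
  So Hz⁻¹ = s.
  Combining: F·W⁻¹·s⁻¹·K⁻²·Hz⁻¹ = (kg⁻¹·m⁻²·s⁴·A²) · (kg⁻¹·m⁻²·s³) · s⁻¹ · K⁻² · s = kg⁻²·m⁻⁴·s⁷·A²·K⁻².
Both reduce to kg⁻²·m⁻⁴·s⁷·A²·K⁻².

Yes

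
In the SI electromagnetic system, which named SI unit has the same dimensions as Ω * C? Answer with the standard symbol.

Wb

Ω = V/A (resistance = voltage per current),
    = kg·m²·s⁻³·A⁻².
C = A·s = s·A (charge = current × time).
Combining: Ω·C = (kg·m²·s⁻³·A⁻²) · (s·A) = kg·m²·s⁻²·A⁻¹.
kg·m²·s⁻²·A⁻¹ is the base-SI form of the weber.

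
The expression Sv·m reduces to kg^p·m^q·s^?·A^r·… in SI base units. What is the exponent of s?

-2

Sv = m²·s⁻².
Combining: Sv·m = (m²·s⁻²) · m = m³·s⁻².
The exponent of s is -2.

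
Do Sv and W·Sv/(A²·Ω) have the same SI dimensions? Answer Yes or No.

Left side:
  Sv = m²·s⁻².
Right side:
  W = kg·m²·s⁻³.
  Sv = m²·s⁻².
  Ω = kg·m²·s⁻³·A⁻².
  So Ω⁻¹ = kg⁻¹·m⁻²·s³·A².
  Combining: A⁻²·W·Sv·Ω⁻¹ = A⁻² · (kg·m²·s⁻³) · (m²·s⁻²) · (kg⁻¹·m⁻²·s³·A²) = m²·s⁻².
Both reduce to m²·s⁻².

Yes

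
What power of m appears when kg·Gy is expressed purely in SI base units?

2

Gy = m²·s⁻².
Combining: kg·Gy = kg · (m²·s⁻²) = kg·m²·s⁻².
The exponent of m is 2.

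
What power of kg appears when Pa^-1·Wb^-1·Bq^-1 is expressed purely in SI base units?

Pa = kg·m⁻¹·s⁻².
So Pa⁻¹ = kg⁻¹·m·s².
Wb = kg·m²·s⁻²·A⁻¹.
So Wb⁻¹ = kg⁻¹·m⁻²·s²·A.
Bq = s⁻¹.
So Bq⁻¹ = s.
Combining: Pa⁻¹·Wb⁻¹·Bq⁻¹ = (kg⁻¹·m·s²) · (kg⁻¹·m⁻²·s²·A) · s = kg⁻²·m⁻¹·s⁵·A.
The exponent of kg is -2.

-2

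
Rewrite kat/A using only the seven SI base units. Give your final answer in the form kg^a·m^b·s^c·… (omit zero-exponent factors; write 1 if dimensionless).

s⁻¹·A⁻¹·mol

kat = s⁻¹·mol.
Combining: A⁻¹·kat = A⁻¹ · (s⁻¹·mol) = s⁻¹·A⁻¹·mol.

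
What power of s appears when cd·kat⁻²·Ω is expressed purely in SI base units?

kat = mol/s = s⁻¹·mol (catalytic activity).
So kat⁻² = s²·mol⁻².
Ω = V/A (resistance = voltage per current),
    = kg·m²·s⁻³·A⁻².
Combining: cd·kat⁻²·Ω = cd · (s²·mol⁻²) · (kg·m²·s⁻³·A⁻²) = kg·m²·s⁻¹·A⁻²·mol⁻²·cd.
The exponent of s is -1.

-1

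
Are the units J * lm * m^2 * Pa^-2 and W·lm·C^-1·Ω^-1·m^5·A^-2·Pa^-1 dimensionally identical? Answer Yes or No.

No

Left side:
  J = N·m (work = force × distance),
      = kg·m²·s⁻².
  lm = cd·sr = cd (luminous flux; sr is dimensionless).
  Pa = N/m² (pressure = force per area),
      = kg·m⁻¹·s⁻².
  So Pa⁻² = kg⁻²·m²·s⁴.
  Combining: J·lm·m²·Pa⁻² = (kg·m²·s⁻²) · cd · m² · (kg⁻²·m²·s⁴) = kg⁻¹·m⁶·s²·cd.
Right side:
  W = J/s (power = energy per time),
      = kg·m²·s⁻³.
  lm = cd·sr = cd (luminous flux; sr is dimensionless).
  C = A·s = s·A (charge = current × time).
  So C⁻¹ = s⁻¹·A⁻¹.
  Ω = V/A (resistance = voltage per current),
      = kg·m²·s⁻³·A⁻².
  So Ω⁻¹ = kg⁻¹·m⁻²·s³·A².
  Pa = N/m² (pressure = force per area),
      = kg·m⁻¹·s⁻².
  So Pa⁻¹ = kg⁻¹·m·s².
  Combining: W·lm·C⁻¹·Ω⁻¹·m⁵·A⁻²·Pa⁻¹ = (kg·m²·s⁻³) · cd · (s⁻¹·A⁻¹) · (kg⁻¹·m⁻²·s³·A²) · m⁵ · A⁻² · (kg⁻¹·m·s²) = kg⁻¹·m⁶·s·A⁻¹·cd.
Left is kg⁻¹·m⁶·s²·cd; right is kg⁻¹·m⁶·s·A⁻¹·cd — different.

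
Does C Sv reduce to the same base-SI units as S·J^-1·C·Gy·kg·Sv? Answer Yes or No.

Left side:
  C = s·A.
  Sv = m²·s⁻².
  Combining: C·Sv = (s·A) · (m²·s⁻²) = m²·s⁻¹·A.
Right side:
  S = 1/Ω (conductance is reciprocal resistance),
      = kg⁻¹·m⁻²·s³·A².
  J = N·m (work = force × distance),
      = kg·m²·s⁻².
  So J⁻¹ = kg⁻¹·m⁻²·s².
  C = A·s = s·A (charge = current × time).
  Gy = J/kg (absorbed dose = energy per mass),
      = m²·s⁻².
  Sv = J/kg (equivalent dose = energy per mass),
      = m²·s⁻².
  Combining: S·J⁻¹·C·Gy·kg·Sv = (kg⁻¹·m⁻²·s³·A²) · (kg⁻¹·m⁻²·s²) · (s·A) · (m²·s⁻²) · kg · (m²·s⁻²) = kg⁻¹·s²·A³.
Left is m²·s⁻¹·A; right is kg⁻¹·s²·A³ — different.

No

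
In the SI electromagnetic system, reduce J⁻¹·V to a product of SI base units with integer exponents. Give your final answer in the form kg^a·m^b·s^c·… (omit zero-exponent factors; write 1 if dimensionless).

s⁻¹·A⁻¹

J = kg·m²·s⁻².
So J⁻¹ = kg⁻¹·m⁻²·s².
V = kg·m²·s⁻³·A⁻¹.
Combining: J⁻¹·V = (kg⁻¹·m⁻²·s²) · (kg·m²·s⁻³·A⁻¹) = s⁻¹·A⁻¹.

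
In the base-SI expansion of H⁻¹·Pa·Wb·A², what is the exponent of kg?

1

H = Wb/A (inductance = flux per current),
    = kg·m²·s⁻²·A⁻².
So H⁻¹ = kg⁻¹·m⁻²·s²·A².
Pa = N/m² (pressure = force per area),
    = kg·m⁻¹·s⁻².
Wb = V·s (flux: a volt is a weber per second),
    = kg·m²·s⁻²·A⁻¹.
Combining: H⁻¹·Pa·Wb·A² = (kg⁻¹·m⁻²·s²·A²) · (kg·m⁻¹·s⁻²) · (kg·m²·s⁻²·A⁻¹) · A² = kg·m⁻¹·s⁻²·A³.
The exponent of kg is 1.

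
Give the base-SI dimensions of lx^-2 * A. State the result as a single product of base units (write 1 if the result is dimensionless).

lx = lm/m² (illuminance = luminous flux per area),
    = m⁻²·cd.
So lx⁻² = m⁴·cd⁻².
Combining: lx⁻²·A = (m⁴·cd⁻²) · A = m⁴·A·cd⁻².

m⁴·A·cd⁻²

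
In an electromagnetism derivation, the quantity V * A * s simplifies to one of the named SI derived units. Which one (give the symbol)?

J

V = W/A (potential = power per current),
    = kg·m²·s⁻³·A⁻¹.
Combining: V·A·s = (kg·m²·s⁻³·A⁻¹) · A · s = kg·m²·s⁻².
kg·m²·s⁻² is the base-SI form of the joule.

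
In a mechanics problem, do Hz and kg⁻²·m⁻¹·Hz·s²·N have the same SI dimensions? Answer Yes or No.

Left side:
  Hz = s⁻¹.
Right side:
  Hz = s⁻¹.
  N = kg·m·s⁻².
  Combining: kg⁻²·m⁻¹·Hz·s²·N = kg⁻² · m⁻¹ · s⁻¹ · s² · (kg·m·s⁻²) = kg⁻¹·s⁻¹.
Left is s⁻¹; right is kg⁻¹·s⁻¹ — different.

No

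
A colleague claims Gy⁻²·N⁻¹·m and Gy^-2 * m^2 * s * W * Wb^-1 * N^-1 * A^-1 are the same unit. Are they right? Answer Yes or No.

Left side:
  Gy = m²·s⁻².
  So Gy⁻² = m⁻⁴·s⁴.
  N = kg·m·s⁻².
  So N⁻¹ = kg⁻¹·m⁻¹·s².
  Combining: Gy⁻²·N⁻¹·m = (m⁻⁴·s⁴) · (kg⁻¹·m⁻¹·s²) · m = kg⁻¹·m⁻⁴·s⁶.
Right side:
  Gy = J/kg (absorbed dose = energy per mass),
      = m²·s⁻².
  So Gy⁻² = m⁻⁴·s⁴.
  W = J/s (power = energy per time),
      = kg·m²·s⁻³.
  Wb = V·s (flux: a volt is a weber per second),
      = kg·m²·s⁻²·A⁻¹.
  So Wb⁻¹ = kg⁻¹·m⁻²·s²·A.
  N = kg·m/s² = kg·m·s⁻² (force = mass × acceleration).
  So N⁻¹ = kg⁻¹·m⁻¹·s².
  Combining: Gy⁻²·m²·s·W·Wb⁻¹·N⁻¹·A⁻¹ = (m⁻⁴·s⁴) · m² · s · (kg·m²·s⁻³) · (kg⁻¹·m⁻²·s²·A) · (kg⁻¹·m⁻¹·s²) · A⁻¹ = kg⁻¹·m⁻³·s⁶.
Left is kg⁻¹·m⁻⁴·s⁶; right is kg⁻¹·m⁻³·s⁶ — different.

No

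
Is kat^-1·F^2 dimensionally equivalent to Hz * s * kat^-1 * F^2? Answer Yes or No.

Left side:
  kat = s⁻¹·mol.
  So kat⁻¹ = s·mol⁻¹.
  F = kg⁻¹·m⁻²·s⁴·A².
  So F² = kg⁻²·m⁻⁴·s⁸·A⁴.
  Combining: kat⁻¹·F² = (s·mol⁻¹) · (kg⁻²·m⁻⁴·s⁸·A⁴) = kg⁻²·m⁻⁴·s⁹·A⁴·mol⁻¹.
Right side:
  Hz = s⁻¹.
  kat = s⁻¹·mol.
  So kat⁻¹ = s·mol⁻¹.
  F = kg⁻¹·m⁻²·s⁴·A².
  So F² = kg⁻²·m⁻⁴·s⁸·A⁴.
  Combining: Hz·s·kat⁻¹·F² = s⁻¹ · s · (s·mol⁻¹) · (kg⁻²·m⁻⁴·s⁸·A⁴) = kg⁻²·m⁻⁴·s⁹·A⁴·mol⁻¹.
Both reduce to kg⁻²·m⁻⁴·s⁹·A⁴·mol⁻¹.

Yes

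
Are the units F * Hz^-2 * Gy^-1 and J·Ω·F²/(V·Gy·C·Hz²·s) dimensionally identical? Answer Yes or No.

Yes

Left side:
  F = C/V (capacitance = charge per voltage),
      = A·s/(kg·m²·s⁻³·A⁻¹) (substituting C and V),
      = kg⁻¹·m⁻²·s⁴·A².
  Hz = 1/s = s⁻¹ (frequency is cycles per second).
  So Hz⁻² = s².
  Gy = J/kg (absorbed dose = energy per mass),
      = m²·s⁻².
  So Gy⁻¹ = m⁻²·s².
  Combining: F·Hz⁻²·Gy⁻¹ = (kg⁻¹·m⁻²·s⁴·A²) · s² · (m⁻²·s²) = kg⁻¹·m⁻⁴·s⁸·A².
Right side:
  J = kg·m²·s⁻².
  Ω = kg·m²·s⁻³·A⁻².
  V = kg·m²·s⁻³·A⁻¹.
  So V⁻¹ = kg⁻¹·m⁻²·s³·A.
  Gy = m²·s⁻².
  So Gy⁻¹ = m⁻²·s².
  C = s·A.
  So C⁻¹ = s⁻¹·A⁻¹.
  Hz = s⁻¹.
  So Hz⁻² = s².
  F = kg⁻¹·m⁻²·s⁴·A².
  So F² = kg⁻²·m⁻⁴·s⁸·A⁴.
  Combining: J·Ω·V⁻¹·Gy⁻¹·C⁻¹·Hz⁻²·F²·s⁻¹ = (kg·m²·s⁻²) · (kg·m²·s⁻³·A⁻²) · (kg⁻¹·m⁻²·s³·A) · (m⁻²·s²) · (s⁻¹·A⁻¹) · s² · (kg⁻²·m⁻⁴·s⁸·A⁴) · s⁻¹ = kg⁻¹·m⁻⁴·s⁸·A².
Both reduce to kg⁻¹·m⁻⁴·s⁸·A².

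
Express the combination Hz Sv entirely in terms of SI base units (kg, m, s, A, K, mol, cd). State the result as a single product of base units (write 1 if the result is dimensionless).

Hz = s⁻¹.
Sv = m²·s⁻².
Combining: Hz·Sv = s⁻¹ · (m²·s⁻²) = m²·s⁻³.

m²·s⁻³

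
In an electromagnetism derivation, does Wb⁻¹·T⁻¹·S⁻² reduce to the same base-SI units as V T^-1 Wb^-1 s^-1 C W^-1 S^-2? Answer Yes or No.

Yes

Left side:
  Wb = V·s (flux: a volt is a weber per second),
      = kg·m²·s⁻²·A⁻¹.
  So Wb⁻¹ = kg⁻¹·m⁻²·s²·A.
  T = Wb/m² (flux density = flux per area),
      = kg·s⁻²·A⁻¹.
  So T⁻¹ = kg⁻¹·s²·A.
  S = 1/Ω (conductance is reciprocal resistance),
      = kg⁻¹·m⁻²·s³·A².
  So S⁻² = kg²·m⁴·s⁻⁶·A⁻⁴.
  Combining: Wb⁻¹·T⁻¹·S⁻² = (kg⁻¹·m⁻²·s²·A) · (kg⁻¹·s²·A) · (kg²·m⁴·s⁻⁶·A⁻⁴) = m²·s⁻²·A⁻².
Right side:
  V = W/A (potential = power per current),
      = kg·m²·s⁻³·A⁻¹.
  T = Wb/m² (flux density = flux per area),
      = kg·s⁻²·A⁻¹.
  So T⁻¹ = kg⁻¹·s²·A.
  Wb = V·s (flux: a volt is a weber per second),
      = kg·m²·s⁻²·A⁻¹.
  So Wb⁻¹ = kg⁻¹·m⁻²·s²·A.
  C = A·s = s·A (charge = current × time).
  W = J/s (power = energy per time),
      = kg·m²·s⁻³.
  So W⁻¹ = kg⁻¹·m⁻²·s³.
  S = 1/Ω (conductance is reciprocal resistance),
      = kg⁻¹·m⁻²·s³·A².
  So S⁻² = kg²·m⁴·s⁻⁶·A⁻⁴.
  Combining: V·T⁻¹·Wb⁻¹·s⁻¹·C·W⁻¹·S⁻² = (kg·m²·s⁻³·A⁻¹) · (kg⁻¹·s²·A) · (kg⁻¹·m⁻²·s²·A) · s⁻¹ · (s·A) · (kg⁻¹·m⁻²·s³) · (kg²·m⁴·s⁻⁶·A⁻⁴) = m²·s⁻²·A⁻².
Both reduce to m²·s⁻²·A⁻².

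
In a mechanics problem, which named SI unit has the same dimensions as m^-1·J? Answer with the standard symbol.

N

J = kg·m²·s⁻².
Combining: m⁻¹·J = m⁻¹ · (kg·m²·s⁻²) = kg·m·s⁻².
kg·m·s⁻² is the base-SI form of the newton.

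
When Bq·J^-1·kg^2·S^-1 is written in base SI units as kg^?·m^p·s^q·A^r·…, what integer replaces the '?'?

2

Bq = s⁻¹.
J = kg·m²·s⁻².
So J⁻¹ = kg⁻¹·m⁻²·s².
S = kg⁻¹·m⁻²·s³·A².
So S⁻¹ = kg·m²·s⁻³·A⁻².
Combining: Bq·J⁻¹·kg²·S⁻¹ = s⁻¹ · (kg⁻¹·m⁻²·s²) · kg² · (kg·m²·s⁻³·A⁻²) = kg²·s⁻²·A⁻².
The exponent of kg is 2.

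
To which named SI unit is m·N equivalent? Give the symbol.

J

N = kg·m/s² = kg·m·s⁻² (force = mass × acceleration).
Combining: m·N = m · (kg·m·s⁻²) = kg·m²·s⁻².
kg·m²·s⁻² is the base-SI form of the joule.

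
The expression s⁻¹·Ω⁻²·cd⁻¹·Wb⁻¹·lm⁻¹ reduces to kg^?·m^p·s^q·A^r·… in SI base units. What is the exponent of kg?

-3

Ω = kg·m²·s⁻³·A⁻².
So Ω⁻² = kg⁻²·m⁻⁴·s⁶·A⁴.
Wb = kg·m²·s⁻²·A⁻¹.
So Wb⁻¹ = kg⁻¹·m⁻²·s²·A.
lm = cd.
So lm⁻¹ = cd⁻¹.
Combining: s⁻¹·Ω⁻²·cd⁻¹·Wb⁻¹·lm⁻¹ = s⁻¹ · (kg⁻²·m⁻⁴·s⁶·A⁴) · cd⁻¹ · (kg⁻¹·m⁻²·s²·A) · cd⁻¹ = kg⁻³·m⁻⁶·s⁷·A⁵·cd⁻².
The exponent of kg is -3.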